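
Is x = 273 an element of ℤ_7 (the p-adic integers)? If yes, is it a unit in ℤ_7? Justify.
x ∈ ℤ_7 but not a unit; v_7(x) = 1 > 0

ℤ_7 = {x ∈ ℚ_7 : v_7(x) ≥ 0} and ℤ_7^× = {x ∈ ℤ_7 : v_7(x) = 0}. Here v_7(273) = v_7(num) − v_7(den) = 1; compare against these criteria.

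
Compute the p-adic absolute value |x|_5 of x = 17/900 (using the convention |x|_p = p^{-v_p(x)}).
|17/900|_5 = 25

Step 1 — compute v_5(x) by factoring powers of 5 out of the numerator and denominator: v_5(17/900) = -2. Step 2 — apply |x|_p = p^{-v_p(x)} = 5^{2} = 25.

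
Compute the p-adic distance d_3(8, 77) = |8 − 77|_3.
d_3(8, 77) = 1/3

Step 1 — x − y = 8 − 77 = -69. Step 2 — v_3(-69) = 1 (factor: -69 = −(3^1 · 23); the sign does not affect v_p). Step 3 — |x − y|_3 = 3^{-1} = 1/3.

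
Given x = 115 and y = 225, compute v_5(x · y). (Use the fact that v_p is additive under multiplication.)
v_5(25875) = 3

v_p(x) = 1 (factor: 115 = 5^1 · 23); v_p(y) = 2 (factor: 225 = 5^2 · 9). Additivity: v_p(xy) = v_p(x) + v_p(y) = 1 + 2 = 3. (Direct check: xy = 25875 = 5^3 · (207).)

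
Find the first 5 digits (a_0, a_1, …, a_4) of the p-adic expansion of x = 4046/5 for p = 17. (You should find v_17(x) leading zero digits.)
(a_0, …, a_4) = (0, 0, 13, 13, 6)

v_17(4046/5) = 2, so a_0 = ... = a_1 = 0. Factor out: x = 17^2 · u with u = 14/5 a unit in ℤ_17. Expand u iteratively via a_{v+i} = u_i mod 17, u_{i+1} = (u_i − a_{v+i})/17:
  u_0 = 14/5;  a_2 = 13;  u_1 = (u_0 − 13)/17 = -3/5
  u_1 = -3/5;  a_3 = 13;  u_2 = (u_1 − 13)/17 = -4/5
  u_2 = -4/5;  a_4 = 6;  u_3 = (u_2 − 6)/17 = -2/5
Digits: (0, 0, 13, 13, 6).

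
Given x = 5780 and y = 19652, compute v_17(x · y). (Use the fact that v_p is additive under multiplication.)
v_17(113588560) = 5

v_p(x) = 2 (factor: 5780 = 17^2 · 20); v_p(y) = 3 (factor: 19652 = 17^3 · 4). Additivity: v_p(xy) = v_p(x) + v_p(y) = 2 + 3 = 5. (Direct check: xy = 113588560 = 17^5 · (80).)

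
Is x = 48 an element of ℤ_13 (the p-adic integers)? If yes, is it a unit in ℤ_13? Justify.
x ∈ ℤ_13^× (unit); v_13(x) = 0

ℤ_13 = {x ∈ ℚ_13 : v_13(x) ≥ 0} and ℤ_13^× = {x ∈ ℤ_13 : v_13(x) = 0}. Here v_13(48) = v_13(num) − v_13(den) = 0; compare against these criteria.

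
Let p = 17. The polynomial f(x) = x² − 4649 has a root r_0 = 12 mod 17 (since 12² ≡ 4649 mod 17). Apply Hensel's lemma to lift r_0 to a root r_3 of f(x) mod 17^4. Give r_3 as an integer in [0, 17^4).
r_3 = 32941 (mod 83521)

Hensel's recurrence: r_{i+1} = r_i − f(r_i)·(f′(r_i))^{-1} mod 17^{i+2}, with f′(x) = 2x. Iterate:
  r_0 = 12 (mod 17)
  r_1 = 284 (mod 289)
  r_2 = 3463 (mod 4913)
  r_3 = 32941 (mod 83521)
Final: r_3 = 32941, and one checks f(r_3) ≡ 0 mod 17^4.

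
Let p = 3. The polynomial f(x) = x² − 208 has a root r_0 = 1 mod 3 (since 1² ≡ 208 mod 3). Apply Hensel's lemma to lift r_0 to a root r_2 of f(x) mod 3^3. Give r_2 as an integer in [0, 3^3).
r_2 = 10 (mod 27)

Hensel's recurrence: r_{i+1} = r_i − f(r_i)·(f′(r_i))^{-1} mod 3^{i+2}, with f′(x) = 2x. Iterate:
  r_0 = 1 (mod 3)
  r_1 = 1 (mod 9)
  r_2 = 10 (mod 27)
Final: r_2 = 10, and one checks f(r_2) ≡ 0 mod 3^3.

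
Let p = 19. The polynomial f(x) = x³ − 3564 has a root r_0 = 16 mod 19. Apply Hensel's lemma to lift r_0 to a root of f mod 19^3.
r_2 = 3740 (mod 6859)

Hensel: r_{i+1} = r_i − f(r_i)/f′(r_i) mod 19^{i+2}, where f′(x) = 3x². Iterate:
  r_0 = 16 (mod 19)
  r_1 = 130 (mod 361)
  r_2 = 3740 (mod 6859)
Final: r = 3740 with f(r) ≡ 0 mod 19^3.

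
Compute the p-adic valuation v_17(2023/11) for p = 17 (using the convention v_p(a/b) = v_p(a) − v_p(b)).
v_17(2023/11) = 2

Factor powers of 17 from the numerator and denominator of the reduced fraction: 2023 = 17^2 · 7 and 11 = 17^0 · 11. Apply v_p(a/b) = v_p(a) − v_p(b): v_17(2023/11) = 2 − 0 = 2.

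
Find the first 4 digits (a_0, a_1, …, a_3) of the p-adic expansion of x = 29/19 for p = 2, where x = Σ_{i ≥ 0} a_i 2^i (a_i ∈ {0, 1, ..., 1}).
(a_0, …, a_3) = (1, 1, 1, 1)

v_2(29/19) = 0 (numerator and denominator both coprime to 2), so x ∈ ℤ_2^×. Compute digits iteratively via a_i = x_i mod 2, x_{i+1} = (x_i − a_i)/2, with x_0 = x:
  x_0 = 29/19;  a_0 = 1;  x_1 = (x_0 − 1)/2 = 5/19
  x_1 = 5/19;  a_1 = 1;  x_2 = (x_1 − 1)/2 = -7/19
  x_2 = -7/19;  a_2 = 1;  x_3 = (x_2 − 1)/2 = -13/19
  x_3 = -13/19;  a_3 = 1;  x_4 = (x_3 − 1)/2 = -16/19
Digits: (1, 1, 1, 1).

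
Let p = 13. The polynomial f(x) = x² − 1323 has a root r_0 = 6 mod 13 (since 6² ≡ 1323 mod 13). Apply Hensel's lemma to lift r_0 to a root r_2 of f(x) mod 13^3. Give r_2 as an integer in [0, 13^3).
r_2 = 1592 (mod 2197)

Hensel's recurrence: r_{i+1} = r_i − f(r_i)·(f′(r_i))^{-1} mod 13^{i+2}, with f′(x) = 2x. Iterate:
  r_0 = 6 (mod 13)
  r_1 = 71 (mod 169)
  r_2 = 1592 (mod 2197)
Final: r_2 = 1592, and one checks f(r_2) ≡ 0 mod 13^3.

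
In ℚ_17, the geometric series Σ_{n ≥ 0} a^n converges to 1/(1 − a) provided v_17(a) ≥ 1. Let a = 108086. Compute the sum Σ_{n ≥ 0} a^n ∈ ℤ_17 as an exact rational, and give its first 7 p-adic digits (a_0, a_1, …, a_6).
Σ a^n = 1/(1 − a) = -1/108085;  first 7 digits = (1, 0, 0, 5, 1, 0, 8)

v_17(a) = 3 ≥ 1, so the series converges in ℤ_17 to 1/(1 − a) = 1/(1 − 108086) = -1/108085. Expand this rational in ℤ_17: compute digits iteratively via d_i = x_i mod 17, x_{i+1} = (x_i − d_i)/17. The first 7 digits are (1, 0, 0, 5, 1, 0, 8).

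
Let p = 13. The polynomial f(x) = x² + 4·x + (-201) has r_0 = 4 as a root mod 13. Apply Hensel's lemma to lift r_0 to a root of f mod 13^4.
r_3 = 26199 (mod 28561)

Hensel: r_{i+1} = r_i − f(r_i)·(f′(r_i))^{-1} mod 13^{i+2}, f′(x) = 2x + 4. Iterate:
  r_0 = 4 (mod 13)
  r_1 = 4 (mod 169)
  r_2 = 2032 (mod 2197)
  r_3 = 26199 (mod 28561)
Final: r = 26199 satisfies f(r) ≡ 0 mod 13^4.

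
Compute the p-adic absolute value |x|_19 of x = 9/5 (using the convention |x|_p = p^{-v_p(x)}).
|9/5|_19 = 1

Step 1 — compute v_19(x) by factoring powers of 19 out of the numerator and denominator: v_19(9/5) = 0. Step 2 — apply |x|_p = p^{-v_p(x)} = 19^{0} = 1.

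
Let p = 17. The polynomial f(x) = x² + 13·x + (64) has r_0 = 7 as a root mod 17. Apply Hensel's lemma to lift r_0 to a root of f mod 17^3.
r_2 = 1316 (mod 4913)

Hensel: r_{i+1} = r_i − f(r_i)·(f′(r_i))^{-1} mod 17^{i+2}, f′(x) = 2x + 13. Iterate:
  r_0 = 7 (mod 17)
  r_1 = 160 (mod 289)
  r_2 = 1316 (mod 4913)
Final: r = 1316 satisfies f(r) ≡ 0 mod 17^3.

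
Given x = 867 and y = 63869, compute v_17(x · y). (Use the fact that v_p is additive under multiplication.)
v_17(55374423) = 5

v_p(x) = 2 (factor: 867 = 17^2 · 3); v_p(y) = 3 (factor: 63869 = 17^3 · 13). Additivity: v_p(xy) = v_p(x) + v_p(y) = 2 + 3 = 5. (Direct check: xy = 55374423 = 17^5 · (39).)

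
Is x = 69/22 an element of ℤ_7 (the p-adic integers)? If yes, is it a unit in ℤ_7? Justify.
x ∈ ℤ_7^× (unit); v_7(x) = 0

ℤ_7 = {x ∈ ℚ_7 : v_7(x) ≥ 0} and ℤ_7^× = {x ∈ ℤ_7 : v_7(x) = 0}. Here v_7(69/22) = v_7(num) − v_7(den) = 0; compare against these criteria.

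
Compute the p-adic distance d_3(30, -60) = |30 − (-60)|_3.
d_3(30, -60) = 1/9

Step 1 — x − y = 30 − (-60) = 90. Step 2 — v_3(90) = 2 (factor: 90 = (3^2 · 10); the sign does not affect v_p). Step 3 — |x − y|_3 = 3^{-2} = 1/9.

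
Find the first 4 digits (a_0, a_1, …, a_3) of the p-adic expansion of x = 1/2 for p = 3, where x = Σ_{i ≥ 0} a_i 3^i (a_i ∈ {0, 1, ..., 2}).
(a_0, …, a_3) = (2, 1, 1, 1)

v_3(1/2) = 0 (numerator and denominator both coprime to 3), so x ∈ ℤ_3^×. Compute digits iteratively via a_i = x_i mod 3, x_{i+1} = (x_i − a_i)/3, with x_0 = x:
  x_0 = 1/2;  a_0 = 2;  x_1 = (x_0 − 2)/3 = -1/2
  x_1 = -1/2;  a_1 = 1;  x_2 = (x_1 − 1)/3 = -1/2
  x_2 = -1/2;  a_2 = 1;  x_3 = (x_2 − 1)/3 = -1/2
  x_3 = -1/2;  a_3 = 1;  x_4 = (x_3 − 1)/3 = -1/2
Digits: (2, 1, 1, 1).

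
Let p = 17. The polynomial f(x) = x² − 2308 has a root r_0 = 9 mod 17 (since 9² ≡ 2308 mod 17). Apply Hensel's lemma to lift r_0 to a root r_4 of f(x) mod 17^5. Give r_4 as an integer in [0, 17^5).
r_4 = 1386835 (mod 1419857)

Hensel's recurrence: r_{i+1} = r_i − f(r_i)·(f′(r_i))^{-1} mod 17^{i+2}, with f′(x) = 2x. Iterate:
  r_0 = 9 (mod 17)
  r_1 = 213 (mod 289)
  r_2 = 1369 (mod 4913)
  r_3 = 50499 (mod 83521)
  r_4 = 1386835 (mod 1419857)
Final: r_4 = 1386835, and one checks f(r_4) ≡ 0 mod 17^5.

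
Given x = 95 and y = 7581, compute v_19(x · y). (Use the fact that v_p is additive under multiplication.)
v_19(720195) = 3

v_p(x) = 1 (factor: 95 = 19^1 · 5); v_p(y) = 2 (factor: 7581 = 19^2 · 21). Additivity: v_p(xy) = v_p(x) + v_p(y) = 1 + 2 = 3. (Direct check: xy = 720195 = 19^3 · (105).)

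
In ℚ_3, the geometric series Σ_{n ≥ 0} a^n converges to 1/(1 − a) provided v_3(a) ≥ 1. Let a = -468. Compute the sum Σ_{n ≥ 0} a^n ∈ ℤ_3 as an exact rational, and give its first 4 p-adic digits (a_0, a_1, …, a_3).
Σ a^n = 1/(1 − a) = 1/469;  first 4 digits = (1, 0, 2, 0)

v_3(a) = 2 ≥ 1, so the series converges in ℤ_3 to 1/(1 − a) = 1/(1 − (-468)) = 1/469. Expand this rational in ℤ_3: compute digits iteratively via d_i = x_i mod 3, x_{i+1} = (x_i − d_i)/3. The first 4 digits are (1, 0, 2, 0).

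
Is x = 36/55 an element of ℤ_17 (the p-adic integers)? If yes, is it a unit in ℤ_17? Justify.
x ∈ ℤ_17^× (unit); v_17(x) = 0

ℤ_17 = {x ∈ ℚ_17 : v_17(x) ≥ 0} and ℤ_17^× = {x ∈ ℤ_17 : v_17(x) = 0}. Here v_17(36/55) = v_17(num) − v_17(den) = 0; compare against these criteria.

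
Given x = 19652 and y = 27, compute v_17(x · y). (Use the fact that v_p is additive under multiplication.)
v_17(530604) = 3

v_p(x) = 3 (factor: 19652 = 17^3 · 4); v_p(y) = 0 (factor: 27 = 17^0 · 27). Additivity: v_p(xy) = v_p(x) + v_p(y) = 3 + 0 = 3. (Direct check: xy = 530604 = 17^3 · (108).)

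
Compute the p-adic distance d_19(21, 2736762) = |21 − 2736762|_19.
d_19(21, 2736762) = 1/130321

Step 1 — x − y = 21 − 2736762 = -2736741. Step 2 — v_19(-2736741) = 4 (factor: -2736741 = −(19^4 · 21); the sign does not affect v_p). Step 3 — |x − y|_19 = 19^{-4} = 1/130321.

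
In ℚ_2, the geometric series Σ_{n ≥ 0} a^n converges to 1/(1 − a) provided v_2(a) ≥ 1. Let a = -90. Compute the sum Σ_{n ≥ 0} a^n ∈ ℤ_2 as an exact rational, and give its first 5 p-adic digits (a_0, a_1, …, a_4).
Σ a^n = 1/(1 − a) = 1/91;  first 5 digits = (1, 1, 0, 0, 1)

v_2(a) = 1 ≥ 1, so the series converges in ℤ_2 to 1/(1 − a) = 1/(1 − (-90)) = 1/91. Expand this rational in ℤ_2: compute digits iteratively via d_i = x_i mod 2, x_{i+1} = (x_i − d_i)/2. The first 5 digits are (1, 1, 0, 0, 1).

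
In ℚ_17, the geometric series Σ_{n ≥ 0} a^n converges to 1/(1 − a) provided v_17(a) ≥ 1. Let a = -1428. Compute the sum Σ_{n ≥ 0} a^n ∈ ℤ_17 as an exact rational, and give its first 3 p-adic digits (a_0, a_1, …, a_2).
Σ a^n = 1/(1 − a) = 1/1429;  first 3 digits = (1, 1, 13)

v_17(a) = 1 ≥ 1, so the series converges in ℤ_17 to 1/(1 − a) = 1/(1 − (-1428)) = 1/1429. Expand this rational in ℤ_17: compute digits iteratively via d_i = x_i mod 17, x_{i+1} = (x_i − d_i)/17. The first 3 digits are (1, 1, 13).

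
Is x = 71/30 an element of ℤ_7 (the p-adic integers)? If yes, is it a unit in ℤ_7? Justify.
x ∈ ℤ_7^× (unit); v_7(x) = 0

ℤ_7 = {x ∈ ℚ_7 : v_7(x) ≥ 0} and ℤ_7^× = {x ∈ ℤ_7 : v_7(x) = 0}. Here v_7(71/30) = v_7(num) − v_7(den) = 0; compare against these criteria.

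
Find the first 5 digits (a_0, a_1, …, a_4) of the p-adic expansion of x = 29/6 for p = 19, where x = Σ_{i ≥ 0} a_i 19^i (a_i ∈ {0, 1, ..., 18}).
(a_0, …, a_4) = (8, 3, 3, 3, 3)

v_19(29/6) = 0 (numerator and denominator both coprime to 19), so x ∈ ℤ_19^×. Compute digits iteratively via a_i = x_i mod 19, x_{i+1} = (x_i − a_i)/19, with x_0 = x:
  x_0 = 29/6;  a_0 = 8;  x_1 = (x_0 − 8)/19 = -1/6
  x_1 = -1/6;  a_1 = 3;  x_2 = (x_1 − 3)/19 = -1/6
  x_2 = -1/6;  a_2 = 3;  x_3 = (x_2 − 3)/19 = -1/6
  x_3 = -1/6;  a_3 = 3;  x_4 = (x_3 − 3)/19 = -1/6
  x_4 = -1/6;  a_4 = 3;  x_5 = (x_4 − 3)/19 = -1/6
Digits: (8, 3, 3, 3, 3).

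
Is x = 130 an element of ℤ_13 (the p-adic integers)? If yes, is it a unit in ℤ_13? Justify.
x ∈ ℤ_13 but not a unit; v_13(x) = 1 > 0

ℤ_13 = {x ∈ ℚ_13 : v_13(x) ≥ 0} and ℤ_13^× = {x ∈ ℤ_13 : v_13(x) = 0}. Here v_13(130) = v_13(num) − v_13(den) = 1; compare against these criteria.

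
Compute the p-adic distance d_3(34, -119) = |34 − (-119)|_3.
d_3(34, -119) = 1/9

Step 1 — x − y = 34 − (-119) = 153. Step 2 — v_3(153) = 2 (factor: 153 = (3^2 · 17); the sign does not affect v_p). Step 3 — |x − y|_3 = 3^{-2} = 1/9.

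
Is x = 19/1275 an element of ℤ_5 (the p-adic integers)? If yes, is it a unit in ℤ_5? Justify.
x ∉ ℤ_5 (v_5(x) = -2 < 0)

ℤ_5 = {x ∈ ℚ_5 : v_5(x) ≥ 0} and ℤ_5^× = {x ∈ ℤ_5 : v_5(x) = 0}. Here v_5(19/1275) = v_5(num) − v_5(den) = -2; compare against these criteria.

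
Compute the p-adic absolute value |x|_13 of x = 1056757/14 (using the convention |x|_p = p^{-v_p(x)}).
|1056757/14|_13 = 1/28561

Step 1 — compute v_13(x) by factoring powers of 13 out of the numerator and denominator: v_13(1056757/14) = 4. Step 2 — apply |x|_p = p^{-v_p(x)} = 13^{-4} = 1/28561.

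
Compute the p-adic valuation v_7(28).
v_7(28) = 1

v_7(n) is the largest exponent k such that 7^k divides n. Factor out: 28 = 7^1 · 4. (Sign doesn't affect v_p.) So v_7(28) = 1.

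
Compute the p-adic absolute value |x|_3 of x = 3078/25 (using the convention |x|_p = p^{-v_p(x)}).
|3078/25|_3 = 1/81

Step 1 — compute v_3(x) by factoring powers of 3 out of the numerator and denominator: v_3(3078/25) = 4. Step 2 — apply |x|_p = p^{-v_p(x)} = 3^{-4} = 1/81.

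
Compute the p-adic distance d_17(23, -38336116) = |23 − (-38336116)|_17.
d_17(23, -38336116) = 1/1419857

Step 1 — x − y = 23 − (-38336116) = 38336139. Step 2 — v_17(38336139) = 5 (factor: 38336139 = (17^5 · 27); the sign does not affect v_p). Step 3 — |x − y|_17 = 17^{-5} = 1/1419857.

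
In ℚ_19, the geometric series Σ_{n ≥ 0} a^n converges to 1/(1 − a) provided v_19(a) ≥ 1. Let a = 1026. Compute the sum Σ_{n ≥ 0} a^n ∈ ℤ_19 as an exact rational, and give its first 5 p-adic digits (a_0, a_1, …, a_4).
Σ a^n = 1/(1 − a) = -1/1025;  first 5 digits = (1, 16, 11, 12, 16)

v_19(a) = 1 ≥ 1, so the series converges in ℤ_19 to 1/(1 − a) = 1/(1 − 1026) = -1/1025. Expand this rational in ℤ_19: compute digits iteratively via d_i = x_i mod 19, x_{i+1} = (x_i − d_i)/19. The first 5 digits are (1, 16, 11, 12, 16).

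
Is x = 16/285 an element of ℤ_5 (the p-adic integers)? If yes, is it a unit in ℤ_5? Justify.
x ∉ ℤ_5 (v_5(x) = -1 < 0)

ℤ_5 = {x ∈ ℚ_5 : v_5(x) ≥ 0} and ℤ_5^× = {x ∈ ℤ_5 : v_5(x) = 0}. Here v_5(16/285) = v_5(num) − v_5(den) = -1; compare against these criteria.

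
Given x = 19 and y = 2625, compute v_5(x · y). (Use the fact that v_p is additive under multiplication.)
v_5(49875) = 3

v_p(x) = 0 (factor: 19 = 5^0 · 19); v_p(y) = 3 (factor: 2625 = 5^3 · 21). Additivity: v_p(xy) = v_p(x) + v_p(y) = 0 + 3 = 3. (Direct check: xy = 49875 = 5^3 · (399).)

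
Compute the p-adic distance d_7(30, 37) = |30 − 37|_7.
d_7(30, 37) = 1/7

Step 1 — x − y = 30 − 37 = -7. Step 2 — v_7(-7) = 1 (factor: -7 = −(7^1 · 1); the sign does not affect v_p). Step 3 — |x − y|_7 = 7^{-1} = 1/7.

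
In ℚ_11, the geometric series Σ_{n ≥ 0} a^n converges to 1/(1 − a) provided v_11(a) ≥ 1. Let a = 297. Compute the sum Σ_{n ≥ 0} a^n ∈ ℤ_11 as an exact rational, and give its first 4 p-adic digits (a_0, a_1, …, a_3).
Σ a^n = 1/(1 − a) = -1/296;  first 4 digits = (1, 5, 5, 4)

v_11(a) = 1 ≥ 1, so the series converges in ℤ_11 to 1/(1 − a) = 1/(1 − 297) = -1/296. Expand this rational in ℤ_11: compute digits iteratively via d_i = x_i mod 11, x_{i+1} = (x_i − d_i)/11. The first 4 digits are (1, 5, 5, 4).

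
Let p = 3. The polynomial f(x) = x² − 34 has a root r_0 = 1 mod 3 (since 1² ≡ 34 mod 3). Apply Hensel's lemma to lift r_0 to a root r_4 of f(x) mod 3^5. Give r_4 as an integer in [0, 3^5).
r_4 = 148 (mod 243)

Hensel's recurrence: r_{i+1} = r_i − f(r_i)·(f′(r_i))^{-1} mod 3^{i+2}, with f′(x) = 2x. Iterate:
  r_0 = 1 (mod 3)
  r_1 = 4 (mod 9)
  r_2 = 13 (mod 27)
  r_3 = 67 (mod 81)
  r_4 = 148 (mod 243)
Final: r_4 = 148, and one checks f(r_4) ≡ 0 mod 3^5.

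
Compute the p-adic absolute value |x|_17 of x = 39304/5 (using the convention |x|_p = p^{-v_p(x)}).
|39304/5|_17 = 1/4913

Step 1 — compute v_17(x) by factoring powers of 17 out of the numerator and denominator: v_17(39304/5) = 3. Step 2 — apply |x|_p = p^{-v_p(x)} = 17^{-3} = 1/4913.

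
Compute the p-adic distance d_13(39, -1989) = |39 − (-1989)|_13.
d_13(39, -1989) = 1/169

Step 1 — x − y = 39 − (-1989) = 2028. Step 2 — v_13(2028) = 2 (factor: 2028 = (13^2 · 12); the sign does not affect v_p). Step 3 — |x − y|_13 = 13^{-2} = 1/169.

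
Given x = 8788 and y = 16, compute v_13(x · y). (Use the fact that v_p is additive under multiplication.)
v_13(140608) = 3

v_p(x) = 3 (factor: 8788 = 13^3 · 4); v_p(y) = 0 (factor: 16 = 13^0 · 16). Additivity: v_p(xy) = v_p(x) + v_p(y) = 3 + 0 = 3. (Direct check: xy = 140608 = 13^3 · (64).)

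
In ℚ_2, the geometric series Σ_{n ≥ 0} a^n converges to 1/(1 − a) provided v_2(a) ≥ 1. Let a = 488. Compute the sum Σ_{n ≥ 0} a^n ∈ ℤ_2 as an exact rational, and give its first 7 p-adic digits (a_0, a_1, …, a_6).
Σ a^n = 1/(1 − a) = -1/487;  first 7 digits = (1, 0, 0, 1, 0, 1, 0)

v_2(a) = 3 ≥ 1, so the series converges in ℤ_2 to 1/(1 − a) = 1/(1 − 488) = -1/487. Expand this rational in ℤ_2: compute digits iteratively via d_i = x_i mod 2, x_{i+1} = (x_i − d_i)/2. The first 7 digits are (1, 0, 0, 1, 0, 1, 0).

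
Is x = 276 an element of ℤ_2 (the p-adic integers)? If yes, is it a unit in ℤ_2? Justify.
x ∈ ℤ_2 but not a unit; v_2(x) = 2 > 0

ℤ_2 = {x ∈ ℚ_2 : v_2(x) ≥ 0} and ℤ_2^× = {x ∈ ℤ_2 : v_2(x) = 0}. Here v_2(276) = v_2(num) − v_2(den) = 2; compare against these criteria.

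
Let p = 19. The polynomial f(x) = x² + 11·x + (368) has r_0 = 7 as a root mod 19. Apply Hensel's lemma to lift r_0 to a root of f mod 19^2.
r_1 = 45 (mod 361)

Hensel: r_{i+1} = r_i − f(r_i)·(f′(r_i))^{-1} mod 19^{i+2}, f′(x) = 2x + 11. Iterate:
  r_0 = 7 (mod 19)
  r_1 = 45 (mod 361)
Final: r = 45 satisfies f(r) ≡ 0 mod 19^2.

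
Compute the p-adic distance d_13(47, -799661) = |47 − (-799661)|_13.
d_13(47, -799661) = 1/28561

Step 1 — x − y = 47 − (-799661) = 799708. Step 2 — v_13(799708) = 4 (factor: 799708 = (13^4 · 28); the sign does not affect v_p). Step 3 — |x − y|_13 = 13^{-4} = 1/28561.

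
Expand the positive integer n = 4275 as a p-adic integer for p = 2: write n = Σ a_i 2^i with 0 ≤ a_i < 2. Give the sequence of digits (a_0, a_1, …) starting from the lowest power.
(a_0, a_1, …) = (1, 1, 0, 0, 1, 1, 0, 1, 0, 0, 0, 0, 1)

Repeated division by 2 gives the digits low-to-high: 4275 = 1 + 1·2^1 + 1·2^4 + 1·2^5 + 1·2^7 + 1·2^12. Digit sequence: (1, 1, 0, 0, 1, 1, 0, 1, 0, 0, 0, 0, 1).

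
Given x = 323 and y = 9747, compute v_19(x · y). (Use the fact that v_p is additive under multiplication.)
v_19(3148281) = 3

v_p(x) = 1 (factor: 323 = 19^1 · 17); v_p(y) = 2 (factor: 9747 = 19^2 · 27). Additivity: v_p(xy) = v_p(x) + v_p(y) = 1 + 2 = 3. (Direct check: xy = 3148281 = 19^3 · (459).)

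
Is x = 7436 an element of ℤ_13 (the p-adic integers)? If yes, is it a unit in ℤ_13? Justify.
x ∈ ℤ_13 but not a unit; v_13(x) = 2 > 0

ℤ_13 = {x ∈ ℚ_13 : v_13(x) ≥ 0} and ℤ_13^× = {x ∈ ℤ_13 : v_13(x) = 0}. Here v_13(7436) = v_13(num) − v_13(den) = 2; compare against these criteria.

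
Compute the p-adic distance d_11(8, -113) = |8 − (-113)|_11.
d_11(8, -113) = 1/121

Step 1 — x − y = 8 − (-113) = 121. Step 2 — v_11(121) = 2 (factor: 121 = (11^2 · 1); the sign does not affect v_p). Step 3 — |x − y|_11 = 11^{-2} = 1/121.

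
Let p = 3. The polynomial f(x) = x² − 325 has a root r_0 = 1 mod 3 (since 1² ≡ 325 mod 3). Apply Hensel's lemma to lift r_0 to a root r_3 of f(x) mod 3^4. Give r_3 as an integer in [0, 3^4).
r_3 = 1 (mod 81)

Hensel's recurrence: r_{i+1} = r_i − f(r_i)·(f′(r_i))^{-1} mod 3^{i+2}, with f′(x) = 2x. Iterate:
  r_0 = 1 (mod 3)
  r_1 = 1 (mod 9)
  r_2 = 1 (mod 27)
  r_3 = 1 (mod 81)
Final: r_3 = 1, and one checks f(r_3) ≡ 0 mod 3^4.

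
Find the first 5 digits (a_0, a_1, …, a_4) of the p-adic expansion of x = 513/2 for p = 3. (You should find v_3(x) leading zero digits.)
(a_0, …, a_4) = (0, 0, 0, 2, 1)

v_3(513/2) = 3, so a_0 = ... = a_2 = 0. Factor out: x = 3^3 · u with u = 19/2 a unit in ℤ_3. Expand u iteratively via a_{v+i} = u_i mod 3, u_{i+1} = (u_i − a_{v+i})/3:
  u_0 = 19/2;  a_3 = 2;  u_1 = (u_0 − 2)/3 = 5/2
  u_1 = 5/2;  a_4 = 1;  u_2 = (u_1 − 1)/3 = 1/2
Digits: (0, 0, 0, 2, 1).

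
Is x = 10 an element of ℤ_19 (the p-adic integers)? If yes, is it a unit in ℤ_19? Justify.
x ∈ ℤ_19^× (unit); v_19(x) = 0

ℤ_19 = {x ∈ ℚ_19 : v_19(x) ≥ 0} and ℤ_19^× = {x ∈ ℤ_19 : v_19(x) = 0}. Here v_19(10) = v_19(num) − v_19(den) = 0; compare against these criteria.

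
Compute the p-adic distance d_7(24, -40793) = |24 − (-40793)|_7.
d_7(24, -40793) = 1/2401

Step 1 — x − y = 24 − (-40793) = 40817. Step 2 — v_7(40817) = 4 (factor: 40817 = (7^4 · 17); the sign does not affect v_p). Step 3 — |x − y|_7 = 7^{-4} = 1/2401.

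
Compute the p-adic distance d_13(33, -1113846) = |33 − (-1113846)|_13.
d_13(33, -1113846) = 1/371293

Step 1 — x − y = 33 − (-1113846) = 1113879. Step 2 — v_13(1113879) = 5 (factor: 1113879 = (13^5 · 3); the sign does not affect v_p). Step 3 — |x − y|_13 = 13^{-5} = 1/371293.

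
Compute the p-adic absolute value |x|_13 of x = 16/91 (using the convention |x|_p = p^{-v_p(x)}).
|16/91|_13 = 13

Step 1 — compute v_13(x) by factoring powers of 13 out of the numerator and denominator: v_13(16/91) = -1. Step 2 — apply |x|_p = p^{-v_p(x)} = 13^{1} = 13.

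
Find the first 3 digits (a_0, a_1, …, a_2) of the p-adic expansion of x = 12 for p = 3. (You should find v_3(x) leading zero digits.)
(a_0, …, a_2) = (0, 1, 1)

v_3(12) = 1, so a_0 = ... = a_0 = 0. Factor out: x = 3^1 · u with u = 4 a unit in ℤ_3. Expand u iteratively via a_{v+i} = u_i mod 3, u_{i+1} = (u_i − a_{v+i})/3:
  u_0 = 4;  a_1 = 1;  u_1 = (u_0 − 1)/3 = 1
  u_1 = 1;  a_2 = 1;  u_2 = (u_1 − 1)/3 = 0
Digits: (0, 1, 1).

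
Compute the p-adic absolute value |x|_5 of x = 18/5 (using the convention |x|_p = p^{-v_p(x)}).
|18/5|_5 = 5

Step 1 — compute v_5(x) by factoring powers of 5 out of the numerator and denominator: v_5(18/5) = -1. Step 2 — apply |x|_p = p^{-v_p(x)} = 5^{1} = 5.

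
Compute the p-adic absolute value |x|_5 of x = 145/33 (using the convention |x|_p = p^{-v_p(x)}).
|145/33|_5 = 1/5

Step 1 — compute v_5(x) by factoring powers of 5 out of the numerator and denominator: v_5(145/33) = 1. Step 2 — apply |x|_p = p^{-v_p(x)} = 5^{-1} = 1/5.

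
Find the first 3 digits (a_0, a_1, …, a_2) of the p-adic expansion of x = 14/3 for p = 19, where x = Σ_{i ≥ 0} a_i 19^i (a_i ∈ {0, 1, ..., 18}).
(a_0, …, a_2) = (11, 6, 6)

v_19(14/3) = 0 (numerator and denominator both coprime to 19), so x ∈ ℤ_19^×. Compute digits iteratively via a_i = x_i mod 19, x_{i+1} = (x_i − a_i)/19, with x_0 = x:
  x_0 = 14/3;  a_0 = 11;  x_1 = (x_0 − 11)/19 = -1/3
  x_1 = -1/3;  a_1 = 6;  x_2 = (x_1 − 6)/19 = -1/3
  x_2 = -1/3;  a_2 = 6;  x_3 = (x_2 − 6)/19 = -1/3
Digits: (11, 6, 6).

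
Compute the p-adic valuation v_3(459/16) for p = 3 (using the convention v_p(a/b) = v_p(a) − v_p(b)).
v_3(459/16) = 3

Factor powers of 3 from the numerator and denominator of the reduced fraction: 459 = 3^3 · 17 and 16 = 3^0 · 16. Apply v_p(a/b) = v_p(a) − v_p(b): v_3(459/16) = 3 − 0 = 3.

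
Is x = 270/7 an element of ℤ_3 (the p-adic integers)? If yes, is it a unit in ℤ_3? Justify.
x ∈ ℤ_3 but not a unit; v_3(x) = 3 > 0

ℤ_3 = {x ∈ ℚ_3 : v_3(x) ≥ 0} and ℤ_3^× = {x ∈ ℤ_3 : v_3(x) = 0}. Here v_3(270/7) = v_3(num) − v_3(den) = 3; compare against these criteria.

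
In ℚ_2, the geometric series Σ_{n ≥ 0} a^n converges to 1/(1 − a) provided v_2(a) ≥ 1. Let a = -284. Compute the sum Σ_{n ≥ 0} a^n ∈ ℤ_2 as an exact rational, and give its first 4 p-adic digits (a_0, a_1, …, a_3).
Σ a^n = 1/(1 − a) = 1/285;  first 4 digits = (1, 0, 1, 0)

v_2(a) = 2 ≥ 1, so the series converges in ℤ_2 to 1/(1 − a) = 1/(1 − (-284)) = 1/285. Expand this rational in ℤ_2: compute digits iteratively via d_i = x_i mod 2, x_{i+1} = (x_i − d_i)/2. The first 4 digits are (1, 0, 1, 0).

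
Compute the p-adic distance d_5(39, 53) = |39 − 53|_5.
d_5(39, 53) = 1

Step 1 — x − y = 39 − 53 = -14. Step 2 — v_5(-14) = 0 (factor: -14 = −(5^0 · 14); the sign does not affect v_p). Step 3 — |x − y|_5 = 5^{0} = 1.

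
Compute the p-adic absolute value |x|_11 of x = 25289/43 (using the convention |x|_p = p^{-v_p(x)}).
|25289/43|_11 = 1/1331

Step 1 — compute v_11(x) by factoring powers of 11 out of the numerator and denominator: v_11(25289/43) = 3. Step 2 — apply |x|_p = p^{-v_p(x)} = 11^{-3} = 1/1331.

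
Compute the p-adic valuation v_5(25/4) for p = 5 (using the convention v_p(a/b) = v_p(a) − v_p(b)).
v_5(25/4) = 2

Factor powers of 5 from the numerator and denominator of the reduced fraction: 25 = 5^2 · 1 and 4 = 5^0 · 4. Apply v_p(a/b) = v_p(a) − v_p(b): v_5(25/4) = 2 − 0 = 2.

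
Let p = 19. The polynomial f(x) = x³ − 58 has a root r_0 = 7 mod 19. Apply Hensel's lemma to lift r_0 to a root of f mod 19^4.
r_3 = 74430 (mod 130321)

Hensel: r_{i+1} = r_i − f(r_i)/f′(r_i) mod 19^{i+2}, where f′(x) = 3x². Iterate:
  r_0 = 7 (mod 19)
  r_1 = 64 (mod 361)
  r_2 = 5840 (mod 6859)
  r_3 = 74430 (mod 130321)
Final: r = 74430 with f(r) ≡ 0 mod 19^4.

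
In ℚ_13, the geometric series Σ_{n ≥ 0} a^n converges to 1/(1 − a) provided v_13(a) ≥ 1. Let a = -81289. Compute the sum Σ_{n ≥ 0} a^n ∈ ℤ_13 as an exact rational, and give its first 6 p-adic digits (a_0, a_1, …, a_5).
Σ a^n = 1/(1 − a) = 1/81290;  first 6 digits = (1, 0, 0, 2, 10, 12)

v_13(a) = 3 ≥ 1, so the series converges in ℤ_13 to 1/(1 − a) = 1/(1 − (-81289)) = 1/81290. Expand this rational in ℤ_13: compute digits iteratively via d_i = x_i mod 13, x_{i+1} = (x_i − d_i)/13. The first 6 digits are (1, 0, 0, 2, 10, 12).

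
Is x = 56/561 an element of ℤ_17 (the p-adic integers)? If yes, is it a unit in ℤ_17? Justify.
x ∉ ℤ_17 (v_17(x) = -1 < 0)

ℤ_17 = {x ∈ ℚ_17 : v_17(x) ≥ 0} and ℤ_17^× = {x ∈ ℤ_17 : v_17(x) = 0}. Here v_17(56/561) = v_17(num) − v_17(den) = -1; compare against these criteria.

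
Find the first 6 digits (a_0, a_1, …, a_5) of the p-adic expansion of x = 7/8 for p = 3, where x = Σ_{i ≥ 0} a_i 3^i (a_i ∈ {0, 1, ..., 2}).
(a_0, …, a_5) = (2, 0, 1, 0, 1, 0)

v_3(7/8) = 0 (numerator and denominator both coprime to 3), so x ∈ ℤ_3^×. Compute digits iteratively via a_i = x_i mod 3, x_{i+1} = (x_i − a_i)/3, with x_0 = x:
  x_0 = 7/8;  a_0 = 2;  x_1 = (x_0 − 2)/3 = -3/8
  x_1 = -3/8;  a_1 = 0;  x_2 = (x_1 − 0)/3 = -1/8
  x_2 = -1/8;  a_2 = 1;  x_3 = (x_2 − 1)/3 = -3/8
  x_3 = -3/8;  a_3 = 0;  x_4 = (x_3 − 0)/3 = -1/8
  x_4 = -1/8;  a_4 = 1;  x_5 = (x_4 − 1)/3 = -3/8
  x_5 = -3/8;  a_5 = 0;  x_6 = (x_5 − 0)/3 = -1/8
Digits: (2, 0, 1, 0, 1, 0).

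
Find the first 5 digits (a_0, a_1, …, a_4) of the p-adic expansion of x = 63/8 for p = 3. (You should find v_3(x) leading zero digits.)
(a_0, …, a_4) = (0, 0, 2, 0, 1)

v_3(63/8) = 2, so a_0 = ... = a_1 = 0. Factor out: x = 3^2 · u with u = 7/8 a unit in ℤ_3. Expand u iteratively via a_{v+i} = u_i mod 3, u_{i+1} = (u_i − a_{v+i})/3:
  u_0 = 7/8;  a_2 = 2;  u_1 = (u_0 − 2)/3 = -3/8
  u_1 = -3/8;  a_3 = 0;  u_2 = (u_1 − 0)/3 = -1/8
  u_2 = -1/8;  a_4 = 1;  u_3 = (u_2 − 1)/3 = -3/8
Digits: (0, 0, 2, 0, 1).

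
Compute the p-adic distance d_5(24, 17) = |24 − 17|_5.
d_5(24, 17) = 1

Step 1 — x − y = 24 − 17 = 7. Step 2 — v_5(7) = 0 (factor: 7 = (5^0 · 7); the sign does not affect v_p). Step 3 — |x − y|_5 = 5^{0} = 1.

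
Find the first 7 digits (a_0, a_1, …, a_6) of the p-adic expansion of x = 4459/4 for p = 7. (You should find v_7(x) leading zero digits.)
(a_0, …, a_6) = (0, 0, 0, 5, 5, 1, 5)

v_7(4459/4) = 3, so a_0 = ... = a_2 = 0. Factor out: x = 7^3 · u with u = 13/4 a unit in ℤ_7. Expand u iteratively via a_{v+i} = u_i mod 7, u_{i+1} = (u_i − a_{v+i})/7:
  u_0 = 13/4;  a_3 = 5;  u_1 = (u_0 − 5)/7 = -1/4
  u_1 = -1/4;  a_4 = 5;  u_2 = (u_1 − 5)/7 = -3/4
  u_2 = -3/4;  a_5 = 1;  u_3 = (u_2 − 1)/7 = -1/4
  u_3 = -1/4;  a_6 = 5;  u_4 = (u_3 − 5)/7 = -3/4
Digits: (0, 0, 0, 5, 5, 1, 5).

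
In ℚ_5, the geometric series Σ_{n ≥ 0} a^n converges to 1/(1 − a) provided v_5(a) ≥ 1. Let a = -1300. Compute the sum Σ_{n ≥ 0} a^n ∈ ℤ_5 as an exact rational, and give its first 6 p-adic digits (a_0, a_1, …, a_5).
Σ a^n = 1/(1 − a) = 1/1301;  first 6 digits = (1, 0, 3, 4, 1, 0)

v_5(a) = 2 ≥ 1, so the series converges in ℤ_5 to 1/(1 − a) = 1/(1 − (-1300)) = 1/1301. Expand this rational in ℤ_5: compute digits iteratively via d_i = x_i mod 5, x_{i+1} = (x_i − d_i)/5. The first 6 digits are (1, 0, 3, 4, 1, 0).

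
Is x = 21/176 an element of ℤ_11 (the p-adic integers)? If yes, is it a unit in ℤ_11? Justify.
x ∉ ℤ_11 (v_11(x) = -1 < 0)

ℤ_11 = {x ∈ ℚ_11 : v_11(x) ≥ 0} and ℤ_11^× = {x ∈ ℤ_11 : v_11(x) = 0}. Here v_11(21/176) = v_11(num) − v_11(den) = -1; compare against these criteria.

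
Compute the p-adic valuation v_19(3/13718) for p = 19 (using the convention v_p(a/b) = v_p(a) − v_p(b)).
v_19(3/13718) = -3

Factor powers of 19 from the numerator and denominator of the reduced fraction: 3 = 19^0 · 3 and 13718 = 19^3 · 2. Apply v_p(a/b) = v_p(a) − v_p(b): v_19(3/13718) = 0 − 3 = -3.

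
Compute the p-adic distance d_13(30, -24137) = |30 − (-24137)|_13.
d_13(30, -24137) = 1/2197

Step 1 — x − y = 30 − (-24137) = 24167. Step 2 — v_13(24167) = 3 (factor: 24167 = (13^3 · 11); the sign does not affect v_p). Step 3 — |x − y|_13 = 13^{-3} = 1/2197.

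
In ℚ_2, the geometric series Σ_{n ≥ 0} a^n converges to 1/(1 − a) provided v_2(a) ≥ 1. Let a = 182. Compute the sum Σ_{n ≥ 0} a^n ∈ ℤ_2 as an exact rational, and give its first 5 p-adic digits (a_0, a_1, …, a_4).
Σ a^n = 1/(1 − a) = -1/181;  first 5 digits = (1, 1, 0, 0, 0)

v_2(a) = 1 ≥ 1, so the series converges in ℤ_2 to 1/(1 − a) = 1/(1 − 182) = -1/181. Expand this rational in ℤ_2: compute digits iteratively via d_i = x_i mod 2, x_{i+1} = (x_i − d_i)/2. The first 5 digits are (1, 1, 0, 0, 0).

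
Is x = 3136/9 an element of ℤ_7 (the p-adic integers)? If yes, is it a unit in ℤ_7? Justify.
x ∈ ℤ_7 but not a unit; v_7(x) = 2 > 0

ℤ_7 = {x ∈ ℚ_7 : v_7(x) ≥ 0} and ℤ_7^× = {x ∈ ℤ_7 : v_7(x) = 0}. Here v_7(3136/9) = v_7(num) − v_7(den) = 2; compare against these criteria.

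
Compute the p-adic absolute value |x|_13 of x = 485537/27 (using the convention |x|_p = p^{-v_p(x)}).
|485537/27|_13 = 1/28561

Step 1 — compute v_13(x) by factoring powers of 13 out of the numerator and denominator: v_13(485537/27) = 4. Step 2 — apply |x|_p = p^{-v_p(x)} = 13^{-4} = 1/28561.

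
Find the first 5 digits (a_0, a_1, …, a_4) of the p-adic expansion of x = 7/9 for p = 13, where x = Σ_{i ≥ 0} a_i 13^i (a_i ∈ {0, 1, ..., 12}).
(a_0, …, a_4) = (8, 11, 2, 7, 11)

v_13(7/9) = 0 (numerator and denominator both coprime to 13), so x ∈ ℤ_13^×. Compute digits iteratively via a_i = x_i mod 13, x_{i+1} = (x_i − a_i)/13, with x_0 = x:
  x_0 = 7/9;  a_0 = 8;  x_1 = (x_0 − 8)/13 = -5/9
  x_1 = -5/9;  a_1 = 11;  x_2 = (x_1 − 11)/13 = -8/9
  x_2 = -8/9;  a_2 = 2;  x_3 = (x_2 − 2)/13 = -2/9
  x_3 = -2/9;  a_3 = 7;  x_4 = (x_3 − 7)/13 = -5/9
  x_4 = -5/9;  a_4 = 11;  x_5 = (x_4 − 11)/13 = -8/9
Digits: (8, 11, 2, 7, 11).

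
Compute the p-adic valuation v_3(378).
v_3(378) = 3

v_3(n) is the largest exponent k such that 3^k divides n. Factor out: 378 = 3^3 · 14. (Sign doesn't affect v_p.) So v_3(378) = 3.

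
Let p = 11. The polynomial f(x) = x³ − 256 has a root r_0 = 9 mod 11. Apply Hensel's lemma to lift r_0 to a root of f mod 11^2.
r_1 = 20 (mod 121)

Hensel: r_{i+1} = r_i − f(r_i)/f′(r_i) mod 11^{i+2}, where f′(x) = 3x². Iterate:
  r_0 = 9 (mod 11)
  r_1 = 20 (mod 121)
Final: r = 20 with f(r) ≡ 0 mod 11^2.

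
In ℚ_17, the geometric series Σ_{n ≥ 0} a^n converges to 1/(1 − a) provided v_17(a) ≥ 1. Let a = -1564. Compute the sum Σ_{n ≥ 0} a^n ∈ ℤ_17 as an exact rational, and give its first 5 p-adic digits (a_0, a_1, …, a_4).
Σ a^n = 1/(1 − a) = 1/1565;  first 5 digits = (1, 10, 9, 1, 9)

v_17(a) = 1 ≥ 1, so the series converges in ℤ_17 to 1/(1 − a) = 1/(1 − (-1564)) = 1/1565. Expand this rational in ℤ_17: compute digits iteratively via d_i = x_i mod 17, x_{i+1} = (x_i − d_i)/17. The first 5 digits are (1, 10, 9, 1, 9).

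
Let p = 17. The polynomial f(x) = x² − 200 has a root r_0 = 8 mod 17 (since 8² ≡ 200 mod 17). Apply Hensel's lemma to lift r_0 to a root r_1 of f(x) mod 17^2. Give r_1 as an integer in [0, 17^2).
r_1 = 161 (mod 289)

Hensel's recurrence: r_{i+1} = r_i − f(r_i)·(f′(r_i))^{-1} mod 17^{i+2}, with f′(x) = 2x. Iterate:
  r_0 = 8 (mod 17)
  r_1 = 161 (mod 289)
Final: r_1 = 161, and one checks f(r_1) ≡ 0 mod 17^2.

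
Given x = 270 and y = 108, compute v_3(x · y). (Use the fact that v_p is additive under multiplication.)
v_3(29160) = 6

v_p(x) = 3 (factor: 270 = 3^3 · 10); v_p(y) = 3 (factor: 108 = 3^3 · 4). Additivity: v_p(xy) = v_p(x) + v_p(y) = 3 + 3 = 6. (Direct check: xy = 29160 = 3^6 · (40).)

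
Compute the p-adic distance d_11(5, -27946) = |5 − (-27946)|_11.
d_11(5, -27946) = 1/1331

Step 1 — x − y = 5 − (-27946) = 27951. Step 2 — v_11(27951) = 3 (factor: 27951 = (11^3 · 21); the sign does not affect v_p). Step 3 — |x − y|_11 = 11^{-3} = 1/1331.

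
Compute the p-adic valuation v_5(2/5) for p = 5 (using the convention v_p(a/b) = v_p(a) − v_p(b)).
v_5(2/5) = -1

Factor powers of 5 from the numerator and denominator of the reduced fraction: 2 = 5^0 · 2 and 5 = 5^1 · 1. Apply v_p(a/b) = v_p(a) − v_p(b): v_5(2/5) = 0 − 1 = -1.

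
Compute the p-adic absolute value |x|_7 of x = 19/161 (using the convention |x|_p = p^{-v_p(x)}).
|19/161|_7 = 7

Step 1 — compute v_7(x) by factoring powers of 7 out of the numerator and denominator: v_7(19/161) = -1. Step 2 — apply |x|_p = p^{-v_p(x)} = 7^{1} = 7.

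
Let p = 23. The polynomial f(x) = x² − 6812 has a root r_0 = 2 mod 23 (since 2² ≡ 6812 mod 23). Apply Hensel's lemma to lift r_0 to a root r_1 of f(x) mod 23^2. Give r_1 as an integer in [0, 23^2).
r_1 = 117 (mod 529)

Hensel's recurrence: r_{i+1} = r_i − f(r_i)·(f′(r_i))^{-1} mod 23^{i+2}, with f′(x) = 2x. Iterate:
  r_0 = 2 (mod 23)
  r_1 = 117 (mod 529)
Final: r_1 = 117, and one checks f(r_1) ≡ 0 mod 23^2.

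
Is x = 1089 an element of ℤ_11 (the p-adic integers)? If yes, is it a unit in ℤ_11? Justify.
x ∈ ℤ_11 but not a unit; v_11(x) = 2 > 0

ℤ_11 = {x ∈ ℚ_11 : v_11(x) ≥ 0} and ℤ_11^× = {x ∈ ℤ_11 : v_11(x) = 0}. Here v_11(1089) = v_11(num) − v_11(den) = 2; compare against these criteria.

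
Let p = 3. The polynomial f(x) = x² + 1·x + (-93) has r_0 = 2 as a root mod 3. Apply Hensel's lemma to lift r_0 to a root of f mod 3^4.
r_3 = 77 (mod 81)

Hensel: r_{i+1} = r_i − f(r_i)·(f′(r_i))^{-1} mod 3^{i+2}, f′(x) = 2x + 1. Iterate:
  r_0 = 2 (mod 3)
  r_1 = 5 (mod 9)
  r_2 = 23 (mod 27)
  r_3 = 77 (mod 81)
Final: r = 77 satisfies f(r) ≡ 0 mod 3^4.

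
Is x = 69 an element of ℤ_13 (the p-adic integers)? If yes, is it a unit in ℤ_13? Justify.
x ∈ ℤ_13^× (unit); v_13(x) = 0

ℤ_13 = {x ∈ ℚ_13 : v_13(x) ≥ 0} and ℤ_13^× = {x ∈ ℤ_13 : v_13(x) = 0}. Here v_13(69) = v_13(num) − v_13(den) = 0; compare against these criteria.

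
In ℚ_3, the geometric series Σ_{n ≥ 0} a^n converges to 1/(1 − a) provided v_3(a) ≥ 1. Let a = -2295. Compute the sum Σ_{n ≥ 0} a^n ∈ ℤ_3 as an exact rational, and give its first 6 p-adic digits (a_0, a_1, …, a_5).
Σ a^n = 1/(1 − a) = 1/2296;  first 6 digits = (1, 0, 0, 2, 1, 2)

v_3(a) = 3 ≥ 1, so the series converges in ℤ_3 to 1/(1 − a) = 1/(1 − (-2295)) = 1/2296. Expand this rational in ℤ_3: compute digits iteratively via d_i = x_i mod 3, x_{i+1} = (x_i − d_i)/3. The first 6 digits are (1, 0, 0, 2, 1, 2).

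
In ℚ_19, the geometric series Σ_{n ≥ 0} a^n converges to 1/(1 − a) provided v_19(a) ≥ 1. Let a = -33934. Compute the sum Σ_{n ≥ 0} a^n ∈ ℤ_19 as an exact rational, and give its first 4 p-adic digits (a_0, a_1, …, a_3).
Σ a^n = 1/(1 − a) = 1/33935;  first 4 digits = (1, 0, 1, 14)

v_19(a) = 2 ≥ 1, so the series converges in ℤ_19 to 1/(1 − a) = 1/(1 − (-33934)) = 1/33935. Expand this rational in ℤ_19: compute digits iteratively via d_i = x_i mod 19, x_{i+1} = (x_i − d_i)/19. The first 4 digits are (1, 0, 1, 14).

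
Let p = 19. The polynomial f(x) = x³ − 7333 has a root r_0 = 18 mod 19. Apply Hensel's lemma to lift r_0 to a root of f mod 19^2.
r_1 = 37 (mod 361)

Hensel: r_{i+1} = r_i − f(r_i)/f′(r_i) mod 19^{i+2}, where f′(x) = 3x². Iterate:
  r_0 = 18 (mod 19)
  r_1 = 37 (mod 361)
Final: r = 37 with f(r) ≡ 0 mod 19^2.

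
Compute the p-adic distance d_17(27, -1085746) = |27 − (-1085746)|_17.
d_17(27, -1085746) = 1/83521

Step 1 — x − y = 27 − (-1085746) = 1085773. Step 2 — v_17(1085773) = 4 (factor: 1085773 = (17^4 · 13); the sign does not affect v_p). Step 3 — |x − y|_17 = 17^{-4} = 1/83521.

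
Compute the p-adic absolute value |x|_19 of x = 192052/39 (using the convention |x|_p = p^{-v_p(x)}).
|192052/39|_19 = 1/6859

Step 1 — compute v_19(x) by factoring powers of 19 out of the numerator and denominator: v_19(192052/39) = 3. Step 2 — apply |x|_p = p^{-v_p(x)} = 19^{-3} = 1/6859.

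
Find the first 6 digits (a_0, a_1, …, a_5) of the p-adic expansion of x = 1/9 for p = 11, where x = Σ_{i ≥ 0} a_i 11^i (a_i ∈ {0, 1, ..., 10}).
(a_0, …, a_5) = (5, 2, 1, 6, 8, 9)

v_11(1/9) = 0 (numerator and denominator both coprime to 11), so x ∈ ℤ_11^×. Compute digits iteratively via a_i = x_i mod 11, x_{i+1} = (x_i − a_i)/11, with x_0 = x:
  x_0 = 1/9;  a_0 = 5;  x_1 = (x_0 − 5)/11 = -4/9
  x_1 = -4/9;  a_1 = 2;  x_2 = (x_1 − 2)/11 = -2/9
  x_2 = -2/9;  a_2 = 1;  x_3 = (x_2 − 1)/11 = -1/9
  x_3 = -1/9;  a_3 = 6;  x_4 = (x_3 − 6)/11 = -5/9
  x_4 = -5/9;  a_4 = 8;  x_5 = (x_4 − 8)/11 = -7/9
  x_5 = -7/9;  a_5 = 9;  x_6 = (x_5 − 9)/11 = -8/9
Digits: (5, 2, 1, 6, 8, 9).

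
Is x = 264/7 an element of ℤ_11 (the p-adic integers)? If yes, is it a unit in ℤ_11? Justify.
x ∈ ℤ_11 but not a unit; v_11(x) = 1 > 0

ℤ_11 = {x ∈ ℚ_11 : v_11(x) ≥ 0} and ℤ_11^× = {x ∈ ℤ_11 : v_11(x) = 0}. Here v_11(264/7) = v_11(num) − v_11(den) = 1; compare against these criteria.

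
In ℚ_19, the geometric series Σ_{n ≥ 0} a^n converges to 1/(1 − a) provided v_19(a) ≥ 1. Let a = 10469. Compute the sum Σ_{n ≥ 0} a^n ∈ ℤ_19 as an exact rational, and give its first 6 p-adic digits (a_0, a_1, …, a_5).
Σ a^n = 1/(1 − a) = -1/10468;  first 6 digits = (1, 0, 10, 1, 5, 6)

v_19(a) = 2 ≥ 1, so the series converges in ℤ_19 to 1/(1 − a) = 1/(1 − 10469) = -1/10468. Expand this rational in ℤ_19: compute digits iteratively via d_i = x_i mod 19, x_{i+1} = (x_i − d_i)/19. The first 6 digits are (1, 0, 10, 1, 5, 6).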